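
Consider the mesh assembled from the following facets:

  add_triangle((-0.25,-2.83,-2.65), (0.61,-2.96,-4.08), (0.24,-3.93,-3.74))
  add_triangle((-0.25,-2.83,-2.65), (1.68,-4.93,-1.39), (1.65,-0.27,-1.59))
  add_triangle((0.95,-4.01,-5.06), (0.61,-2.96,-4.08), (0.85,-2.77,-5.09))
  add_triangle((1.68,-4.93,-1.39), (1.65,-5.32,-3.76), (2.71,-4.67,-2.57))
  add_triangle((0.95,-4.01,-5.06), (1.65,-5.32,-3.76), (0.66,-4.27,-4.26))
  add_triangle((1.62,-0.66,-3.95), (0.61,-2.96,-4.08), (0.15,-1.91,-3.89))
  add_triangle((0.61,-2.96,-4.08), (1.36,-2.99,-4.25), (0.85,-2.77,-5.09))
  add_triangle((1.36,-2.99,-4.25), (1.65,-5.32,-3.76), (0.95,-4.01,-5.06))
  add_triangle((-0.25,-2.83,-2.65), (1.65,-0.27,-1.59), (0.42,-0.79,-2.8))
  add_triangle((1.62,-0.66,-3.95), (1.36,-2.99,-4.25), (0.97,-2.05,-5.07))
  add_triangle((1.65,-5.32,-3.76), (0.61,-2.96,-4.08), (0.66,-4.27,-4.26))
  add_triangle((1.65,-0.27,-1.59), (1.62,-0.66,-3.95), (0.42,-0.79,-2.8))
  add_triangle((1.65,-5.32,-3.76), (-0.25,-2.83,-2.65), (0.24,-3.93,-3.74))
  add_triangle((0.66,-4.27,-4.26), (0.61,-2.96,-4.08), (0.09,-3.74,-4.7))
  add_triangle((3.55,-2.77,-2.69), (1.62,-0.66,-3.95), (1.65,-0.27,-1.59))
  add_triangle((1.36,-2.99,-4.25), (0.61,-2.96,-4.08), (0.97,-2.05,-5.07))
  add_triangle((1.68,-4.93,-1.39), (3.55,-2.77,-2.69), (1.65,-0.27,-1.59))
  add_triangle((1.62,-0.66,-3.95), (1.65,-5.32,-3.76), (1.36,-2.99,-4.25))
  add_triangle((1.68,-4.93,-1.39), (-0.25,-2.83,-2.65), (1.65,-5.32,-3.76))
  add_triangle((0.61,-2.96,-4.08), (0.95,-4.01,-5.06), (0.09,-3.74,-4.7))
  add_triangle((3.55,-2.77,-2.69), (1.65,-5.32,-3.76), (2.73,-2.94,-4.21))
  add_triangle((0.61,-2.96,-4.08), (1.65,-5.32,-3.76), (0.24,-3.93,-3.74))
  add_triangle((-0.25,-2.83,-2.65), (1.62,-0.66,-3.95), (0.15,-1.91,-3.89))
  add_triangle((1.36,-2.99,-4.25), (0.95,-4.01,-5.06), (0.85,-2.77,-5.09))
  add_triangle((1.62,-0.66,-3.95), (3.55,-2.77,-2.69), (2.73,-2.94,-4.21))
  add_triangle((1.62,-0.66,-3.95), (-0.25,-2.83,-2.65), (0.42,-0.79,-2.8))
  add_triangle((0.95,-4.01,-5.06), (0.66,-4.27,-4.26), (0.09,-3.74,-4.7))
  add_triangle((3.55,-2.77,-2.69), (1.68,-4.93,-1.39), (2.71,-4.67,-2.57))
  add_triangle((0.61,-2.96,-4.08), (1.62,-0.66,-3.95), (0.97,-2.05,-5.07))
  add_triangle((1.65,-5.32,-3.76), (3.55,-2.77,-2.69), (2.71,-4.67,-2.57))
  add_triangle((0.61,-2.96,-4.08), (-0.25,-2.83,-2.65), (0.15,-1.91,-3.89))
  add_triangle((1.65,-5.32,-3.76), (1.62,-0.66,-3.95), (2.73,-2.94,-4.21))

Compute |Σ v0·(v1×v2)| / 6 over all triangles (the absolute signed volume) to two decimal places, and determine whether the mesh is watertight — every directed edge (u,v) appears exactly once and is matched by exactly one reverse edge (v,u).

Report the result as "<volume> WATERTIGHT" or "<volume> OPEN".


20.67 WATERTIGHT

Per-triangle v0·(v1×v2)/6:
  t1: +0.3377
  t2: -3.8815
  t3: +0.1419
  t4: +2.2450
  t5: +0.9877
  t6: +1.2859
  t7: -0.4490
  t8: +1.4103
  t9: -1.3177
  t10: +1.3617
  t11: -0.8318
  t12: -0.2137
  t13: +0.3983
  t14: -0.4966
  t15: +1.5175
  t16: +0.7888
  t17: -0.7979
  t18: +1.3451
  t19: +2.0072
  t20: +0.1847
  t21: +3.9066
  t22: +1.4626
  t23: -1.1626
  t24: +0.6327
  t25: +2.0698
  t26: +0.8611
  t27: +0.5956
  t28: +0.9291
  t29: -0.8218
  t30: +2.5623
  t31: +0.6671
  t32: +2.9402
Σ = +20.6664 → |volume| = 20.67

Directed edges: 96 total, each appears once with its reverse present → watertight.


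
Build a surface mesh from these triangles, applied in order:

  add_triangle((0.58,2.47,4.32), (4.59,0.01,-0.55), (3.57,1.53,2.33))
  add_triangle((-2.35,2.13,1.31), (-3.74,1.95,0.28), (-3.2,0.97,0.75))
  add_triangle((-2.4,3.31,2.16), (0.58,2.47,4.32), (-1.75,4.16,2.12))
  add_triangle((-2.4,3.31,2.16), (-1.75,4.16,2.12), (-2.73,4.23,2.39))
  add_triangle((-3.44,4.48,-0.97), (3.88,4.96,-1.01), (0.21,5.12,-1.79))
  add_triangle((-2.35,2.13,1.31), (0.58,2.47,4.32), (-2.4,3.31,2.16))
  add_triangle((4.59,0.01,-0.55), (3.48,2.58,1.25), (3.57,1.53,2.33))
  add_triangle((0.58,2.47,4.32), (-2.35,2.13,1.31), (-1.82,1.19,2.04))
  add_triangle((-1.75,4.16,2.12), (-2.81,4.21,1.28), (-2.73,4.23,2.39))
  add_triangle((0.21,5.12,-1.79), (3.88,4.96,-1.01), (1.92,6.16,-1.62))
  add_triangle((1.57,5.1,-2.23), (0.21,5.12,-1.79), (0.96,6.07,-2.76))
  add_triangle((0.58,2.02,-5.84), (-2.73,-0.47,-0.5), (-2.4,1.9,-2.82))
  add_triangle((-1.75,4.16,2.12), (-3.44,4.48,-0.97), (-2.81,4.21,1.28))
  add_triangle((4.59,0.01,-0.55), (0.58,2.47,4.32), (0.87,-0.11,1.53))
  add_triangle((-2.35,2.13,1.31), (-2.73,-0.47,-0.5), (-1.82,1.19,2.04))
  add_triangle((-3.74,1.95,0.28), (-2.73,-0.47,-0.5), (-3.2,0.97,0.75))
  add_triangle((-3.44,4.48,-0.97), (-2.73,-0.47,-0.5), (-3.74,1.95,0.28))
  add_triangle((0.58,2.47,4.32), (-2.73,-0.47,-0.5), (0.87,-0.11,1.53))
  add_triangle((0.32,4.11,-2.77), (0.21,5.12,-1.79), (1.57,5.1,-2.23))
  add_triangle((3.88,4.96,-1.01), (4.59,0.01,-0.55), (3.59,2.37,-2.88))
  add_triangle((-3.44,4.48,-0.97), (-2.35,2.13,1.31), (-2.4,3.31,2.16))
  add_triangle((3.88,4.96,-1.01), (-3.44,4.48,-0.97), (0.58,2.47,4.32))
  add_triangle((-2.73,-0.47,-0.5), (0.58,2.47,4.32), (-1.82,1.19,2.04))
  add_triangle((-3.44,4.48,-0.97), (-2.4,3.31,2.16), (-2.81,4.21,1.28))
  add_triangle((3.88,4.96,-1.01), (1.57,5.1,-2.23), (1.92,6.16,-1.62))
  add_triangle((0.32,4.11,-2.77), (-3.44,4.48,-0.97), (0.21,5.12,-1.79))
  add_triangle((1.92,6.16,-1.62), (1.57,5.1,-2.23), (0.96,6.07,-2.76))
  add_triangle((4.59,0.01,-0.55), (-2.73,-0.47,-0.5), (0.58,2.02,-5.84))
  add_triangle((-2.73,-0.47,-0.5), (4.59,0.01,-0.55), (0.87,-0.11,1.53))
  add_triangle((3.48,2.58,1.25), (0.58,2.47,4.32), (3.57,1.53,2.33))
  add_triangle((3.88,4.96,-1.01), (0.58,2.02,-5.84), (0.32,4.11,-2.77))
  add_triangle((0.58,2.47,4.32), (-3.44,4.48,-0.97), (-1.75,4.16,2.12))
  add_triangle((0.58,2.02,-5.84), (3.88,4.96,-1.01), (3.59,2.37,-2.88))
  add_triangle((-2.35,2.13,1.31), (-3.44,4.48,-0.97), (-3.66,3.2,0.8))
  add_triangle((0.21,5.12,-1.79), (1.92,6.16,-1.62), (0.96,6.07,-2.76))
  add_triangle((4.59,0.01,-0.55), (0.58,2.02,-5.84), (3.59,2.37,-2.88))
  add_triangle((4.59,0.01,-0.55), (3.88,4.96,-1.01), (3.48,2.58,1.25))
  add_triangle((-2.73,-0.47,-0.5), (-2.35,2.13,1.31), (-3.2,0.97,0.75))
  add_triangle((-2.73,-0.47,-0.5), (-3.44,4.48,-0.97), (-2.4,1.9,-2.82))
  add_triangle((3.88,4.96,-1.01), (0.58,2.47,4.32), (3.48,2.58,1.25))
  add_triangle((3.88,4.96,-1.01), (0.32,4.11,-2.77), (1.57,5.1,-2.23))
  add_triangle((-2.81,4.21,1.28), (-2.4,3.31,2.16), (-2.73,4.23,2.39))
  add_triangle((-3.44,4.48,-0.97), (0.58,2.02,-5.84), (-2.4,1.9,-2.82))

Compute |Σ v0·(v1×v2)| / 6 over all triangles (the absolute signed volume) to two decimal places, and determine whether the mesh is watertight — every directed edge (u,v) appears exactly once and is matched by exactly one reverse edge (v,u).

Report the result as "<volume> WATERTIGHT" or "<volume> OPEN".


Per-triangle v0·(v1×v2)/6:
  t1: -0.0967
  t2: +0.7816
  t3: +2.6697
  t4: +0.1481
  t5: +4.1096
  t6: +1.0990
  t7: +3.4858
  t8: +2.0390
  t9: +0.7392
  t10: -0.6439
  t11: -0.4695
  t12: +4.1787
  t13: +1.4100
  t14: +3.4622
  t15: +1.5465
  t16: +0.9091
  t17: +2.6283
  t18: +1.9762
  t19: +1.4903
  t20: +8.2948
  t21: +1.7219
  t22: +27.7522
  t23: +0.3228
  t24: +0.6762
  t25: +2.1238
  t26: +4.0453
  t27: +0.8269
  t28: +3.3259
  t29: +0.6510
  t30: +3.9027
  t31: +11.3940
  t32: +0.3505
  t33: +9.7730
  t34: +0.7944
  t35: +1.2313
  t36: +6.6443
  t37: +7.3871
  t38: -0.3364
  t39: +5.1359
  t40: +7.8126
  t41: +1.0149
  t42: +0.2233
  t43: +7.6288
Σ = +144.1604 → |volume| = 144.16

Directed edges: 129 total; 7 unmatched, e.g. (-2.35,2.13,1.31)→(-3.74,1.95,0.28) → open.

144.16 OPEN


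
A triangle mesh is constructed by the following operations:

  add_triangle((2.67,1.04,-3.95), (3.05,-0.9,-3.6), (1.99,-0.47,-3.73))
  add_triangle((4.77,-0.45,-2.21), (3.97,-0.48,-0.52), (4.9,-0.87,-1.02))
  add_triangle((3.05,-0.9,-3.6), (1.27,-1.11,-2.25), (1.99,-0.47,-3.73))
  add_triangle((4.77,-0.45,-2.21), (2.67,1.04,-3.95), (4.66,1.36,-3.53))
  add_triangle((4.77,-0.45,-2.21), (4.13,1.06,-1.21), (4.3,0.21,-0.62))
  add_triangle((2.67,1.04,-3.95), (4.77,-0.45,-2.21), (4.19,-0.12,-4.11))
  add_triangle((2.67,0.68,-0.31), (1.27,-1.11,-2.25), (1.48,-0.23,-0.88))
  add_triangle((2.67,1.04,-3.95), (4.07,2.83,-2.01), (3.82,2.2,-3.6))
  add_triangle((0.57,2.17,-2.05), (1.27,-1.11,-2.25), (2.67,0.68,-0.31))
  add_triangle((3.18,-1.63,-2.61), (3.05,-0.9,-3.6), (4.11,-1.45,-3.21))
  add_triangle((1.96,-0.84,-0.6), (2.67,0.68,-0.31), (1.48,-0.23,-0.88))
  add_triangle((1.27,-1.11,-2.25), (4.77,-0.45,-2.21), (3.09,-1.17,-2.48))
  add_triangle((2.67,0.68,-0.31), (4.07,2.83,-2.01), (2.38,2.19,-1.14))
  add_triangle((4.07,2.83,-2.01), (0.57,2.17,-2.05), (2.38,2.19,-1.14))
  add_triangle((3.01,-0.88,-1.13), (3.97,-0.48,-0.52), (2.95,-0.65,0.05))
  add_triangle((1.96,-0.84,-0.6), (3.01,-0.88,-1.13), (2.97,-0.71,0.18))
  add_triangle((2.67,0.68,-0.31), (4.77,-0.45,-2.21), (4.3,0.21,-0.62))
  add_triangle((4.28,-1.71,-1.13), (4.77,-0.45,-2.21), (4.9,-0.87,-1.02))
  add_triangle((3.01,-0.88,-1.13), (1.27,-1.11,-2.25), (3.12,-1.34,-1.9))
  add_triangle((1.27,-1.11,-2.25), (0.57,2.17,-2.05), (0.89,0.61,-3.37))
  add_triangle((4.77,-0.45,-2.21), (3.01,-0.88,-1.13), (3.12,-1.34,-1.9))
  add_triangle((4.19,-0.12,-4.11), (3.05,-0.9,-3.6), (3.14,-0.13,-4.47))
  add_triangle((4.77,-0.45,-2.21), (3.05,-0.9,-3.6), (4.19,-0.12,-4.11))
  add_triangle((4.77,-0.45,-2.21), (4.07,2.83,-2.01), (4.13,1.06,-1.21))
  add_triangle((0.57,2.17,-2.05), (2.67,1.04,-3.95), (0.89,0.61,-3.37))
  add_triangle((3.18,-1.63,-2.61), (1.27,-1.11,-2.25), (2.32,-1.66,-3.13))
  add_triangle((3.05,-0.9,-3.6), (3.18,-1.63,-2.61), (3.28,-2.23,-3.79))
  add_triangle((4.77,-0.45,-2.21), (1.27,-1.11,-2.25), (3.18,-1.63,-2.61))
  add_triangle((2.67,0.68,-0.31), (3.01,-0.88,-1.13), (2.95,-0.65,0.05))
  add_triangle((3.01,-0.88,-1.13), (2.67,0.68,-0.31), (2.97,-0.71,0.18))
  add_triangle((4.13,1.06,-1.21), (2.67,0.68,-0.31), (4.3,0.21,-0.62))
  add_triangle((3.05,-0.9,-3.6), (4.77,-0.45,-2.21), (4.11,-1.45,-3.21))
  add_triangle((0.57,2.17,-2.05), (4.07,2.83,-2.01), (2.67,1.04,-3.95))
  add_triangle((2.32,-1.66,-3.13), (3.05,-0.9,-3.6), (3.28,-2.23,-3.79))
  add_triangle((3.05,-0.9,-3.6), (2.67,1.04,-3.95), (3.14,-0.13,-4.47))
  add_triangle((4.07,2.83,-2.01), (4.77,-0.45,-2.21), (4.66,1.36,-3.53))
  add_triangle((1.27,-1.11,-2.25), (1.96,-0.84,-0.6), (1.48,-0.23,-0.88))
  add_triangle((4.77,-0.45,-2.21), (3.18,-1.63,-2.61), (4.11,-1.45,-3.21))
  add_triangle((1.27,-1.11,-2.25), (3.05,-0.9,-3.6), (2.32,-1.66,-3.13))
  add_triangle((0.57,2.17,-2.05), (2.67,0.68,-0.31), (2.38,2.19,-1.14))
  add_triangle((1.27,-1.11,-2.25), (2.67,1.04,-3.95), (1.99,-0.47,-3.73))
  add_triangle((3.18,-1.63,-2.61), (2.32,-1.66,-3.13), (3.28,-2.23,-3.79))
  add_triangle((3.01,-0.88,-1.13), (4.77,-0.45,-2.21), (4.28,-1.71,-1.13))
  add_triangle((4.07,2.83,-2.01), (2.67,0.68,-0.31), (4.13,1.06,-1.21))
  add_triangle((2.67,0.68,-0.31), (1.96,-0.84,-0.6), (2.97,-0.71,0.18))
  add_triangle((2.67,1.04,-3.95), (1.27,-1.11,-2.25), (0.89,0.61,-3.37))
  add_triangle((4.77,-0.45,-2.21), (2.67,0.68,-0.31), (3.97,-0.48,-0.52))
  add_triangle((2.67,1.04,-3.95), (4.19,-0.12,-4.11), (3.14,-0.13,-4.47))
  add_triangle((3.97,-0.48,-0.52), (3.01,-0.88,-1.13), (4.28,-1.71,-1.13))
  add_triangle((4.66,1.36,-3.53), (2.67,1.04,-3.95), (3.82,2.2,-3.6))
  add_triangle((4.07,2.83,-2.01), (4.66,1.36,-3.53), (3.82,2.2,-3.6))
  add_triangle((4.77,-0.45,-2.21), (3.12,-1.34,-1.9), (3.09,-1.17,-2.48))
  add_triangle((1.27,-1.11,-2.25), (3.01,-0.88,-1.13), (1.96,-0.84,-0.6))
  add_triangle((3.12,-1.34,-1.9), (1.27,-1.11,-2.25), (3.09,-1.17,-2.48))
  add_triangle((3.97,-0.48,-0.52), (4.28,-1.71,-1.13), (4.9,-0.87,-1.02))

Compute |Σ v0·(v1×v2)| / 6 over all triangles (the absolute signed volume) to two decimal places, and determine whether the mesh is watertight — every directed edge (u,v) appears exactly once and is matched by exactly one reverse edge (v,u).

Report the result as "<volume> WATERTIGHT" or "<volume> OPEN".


Per-triangle v0·(v1×v2)/6:
  t1: +1.2357
  t2: +0.3228
  t3: +0.5610
  t4: +2.4734
  t5: +1.2371
  t6: +1.6337
  t7: -0.1161
  t8: -0.1348
  t9: -3.1599
  t10: +0.4391
  t11: -0.3214
  t12: +0.3352
  t13: +0.3943
  t14: +0.6845
  t15: +0.2918
  t16: +0.1842
  t17: -0.5629
  t18: +1.0218
  t19: -0.1105
  t20: -0.7072
  t21: +0.4353
  t22: +0.7718
  t23: +1.5342
  t24: +1.9407
  t25: +1.6385
  t26: -0.0031
  t27: +0.7050
  t28: -0.8621
  t29: -0.7743
  t30: +0.8939
  t31: +0.2882
  t32: +1.2112
  t33: +4.1455
  t34: +0.2917
  t35: -0.3863
  t36: +3.3251
  t37: -0.3247
  t38: +0.4208
  t39: +0.2260
  t40: -0.6200
  t41: -0.3556
  t42: -0.0825
  t43: +0.1294
  t44: +0.5774
  t45: -0.5558
  t46: +1.5097
  t47: +1.0552
  t48: +1.1209
  t49: -0.3861
  t50: +1.4814
  t51: +1.8052
  t52: +0.5541
  t53: +0.2878
  t54: +0.2963
  t55: +0.1938
Σ = +28.1902 → |volume| = 28.19

Directed edges: 165 total; 3 unmatched, e.g. (3.97,-0.48,-0.52)→(2.95,-0.65,0.05) → open.

28.19 OPEN


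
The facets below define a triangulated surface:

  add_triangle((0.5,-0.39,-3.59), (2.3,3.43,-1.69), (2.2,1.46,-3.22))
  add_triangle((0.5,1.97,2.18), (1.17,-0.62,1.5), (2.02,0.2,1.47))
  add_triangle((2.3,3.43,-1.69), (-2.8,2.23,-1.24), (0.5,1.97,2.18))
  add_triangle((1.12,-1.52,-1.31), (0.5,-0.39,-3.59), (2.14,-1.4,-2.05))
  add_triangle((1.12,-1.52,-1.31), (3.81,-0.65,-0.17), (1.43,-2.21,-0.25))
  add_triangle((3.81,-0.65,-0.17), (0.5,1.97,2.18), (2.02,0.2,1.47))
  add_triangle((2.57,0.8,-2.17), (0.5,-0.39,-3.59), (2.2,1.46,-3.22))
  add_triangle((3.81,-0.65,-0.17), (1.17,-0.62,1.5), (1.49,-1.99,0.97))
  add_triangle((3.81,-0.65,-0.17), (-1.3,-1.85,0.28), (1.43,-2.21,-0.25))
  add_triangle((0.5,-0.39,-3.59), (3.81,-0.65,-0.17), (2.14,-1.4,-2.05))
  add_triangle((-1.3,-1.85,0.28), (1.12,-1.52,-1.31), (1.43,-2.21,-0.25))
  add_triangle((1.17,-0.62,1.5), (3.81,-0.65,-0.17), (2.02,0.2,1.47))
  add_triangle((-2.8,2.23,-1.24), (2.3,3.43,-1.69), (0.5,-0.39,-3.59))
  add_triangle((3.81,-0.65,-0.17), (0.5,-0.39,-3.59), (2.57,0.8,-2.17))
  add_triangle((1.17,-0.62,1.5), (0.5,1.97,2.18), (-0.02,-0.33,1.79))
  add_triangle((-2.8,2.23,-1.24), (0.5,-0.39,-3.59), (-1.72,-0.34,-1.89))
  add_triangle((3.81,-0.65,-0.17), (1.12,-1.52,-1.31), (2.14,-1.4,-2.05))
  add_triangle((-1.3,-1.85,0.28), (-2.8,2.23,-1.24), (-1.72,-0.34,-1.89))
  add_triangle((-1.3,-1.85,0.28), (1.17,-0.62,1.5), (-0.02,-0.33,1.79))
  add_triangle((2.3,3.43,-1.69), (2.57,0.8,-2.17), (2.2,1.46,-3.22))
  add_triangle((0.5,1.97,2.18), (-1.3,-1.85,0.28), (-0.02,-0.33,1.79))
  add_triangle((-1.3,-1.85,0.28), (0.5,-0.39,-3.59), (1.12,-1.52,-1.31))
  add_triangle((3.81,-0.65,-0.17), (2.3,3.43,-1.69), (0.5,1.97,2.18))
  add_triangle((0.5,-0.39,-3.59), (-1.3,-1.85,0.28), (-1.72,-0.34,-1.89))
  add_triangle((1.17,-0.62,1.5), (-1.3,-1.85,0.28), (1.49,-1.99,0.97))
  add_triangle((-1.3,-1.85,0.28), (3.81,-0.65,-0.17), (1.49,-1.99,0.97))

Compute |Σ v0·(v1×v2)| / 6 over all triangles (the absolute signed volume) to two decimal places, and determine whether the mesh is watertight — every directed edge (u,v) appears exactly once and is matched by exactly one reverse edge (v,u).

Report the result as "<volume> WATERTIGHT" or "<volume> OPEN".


57.32 OPEN

Per-triangle v0·(v1×v2)/6:
  t1: +1.5513
  t2: +0.8693
  t3: +7.8027
  t4: +0.8683
  t5: +1.4159
  t6: +1.2745
  t7: +1.3702
  t8: +1.4342
  t9: +0.5221
  t10: +1.9664
  t11: +1.0221
  t12: +0.9533
  t13: +9.3486
  t14: +3.2034
  t15: +0.8935
  t16: +3.0456
  t17: +0.8213
  t18: +2.2020
  t19: +0.7696
  t20: +1.6675
  t21: +0.6364
  t22: +2.0943
  t23: +7.4172
  t24: +2.1298
  t25: +0.9212
  t26: +1.1189
Σ = +57.3195 → |volume| = 57.32

Directed edges: 78 total; 6 unmatched, e.g. (-2.8,2.23,-1.24)→(0.5,1.97,2.18) → open.


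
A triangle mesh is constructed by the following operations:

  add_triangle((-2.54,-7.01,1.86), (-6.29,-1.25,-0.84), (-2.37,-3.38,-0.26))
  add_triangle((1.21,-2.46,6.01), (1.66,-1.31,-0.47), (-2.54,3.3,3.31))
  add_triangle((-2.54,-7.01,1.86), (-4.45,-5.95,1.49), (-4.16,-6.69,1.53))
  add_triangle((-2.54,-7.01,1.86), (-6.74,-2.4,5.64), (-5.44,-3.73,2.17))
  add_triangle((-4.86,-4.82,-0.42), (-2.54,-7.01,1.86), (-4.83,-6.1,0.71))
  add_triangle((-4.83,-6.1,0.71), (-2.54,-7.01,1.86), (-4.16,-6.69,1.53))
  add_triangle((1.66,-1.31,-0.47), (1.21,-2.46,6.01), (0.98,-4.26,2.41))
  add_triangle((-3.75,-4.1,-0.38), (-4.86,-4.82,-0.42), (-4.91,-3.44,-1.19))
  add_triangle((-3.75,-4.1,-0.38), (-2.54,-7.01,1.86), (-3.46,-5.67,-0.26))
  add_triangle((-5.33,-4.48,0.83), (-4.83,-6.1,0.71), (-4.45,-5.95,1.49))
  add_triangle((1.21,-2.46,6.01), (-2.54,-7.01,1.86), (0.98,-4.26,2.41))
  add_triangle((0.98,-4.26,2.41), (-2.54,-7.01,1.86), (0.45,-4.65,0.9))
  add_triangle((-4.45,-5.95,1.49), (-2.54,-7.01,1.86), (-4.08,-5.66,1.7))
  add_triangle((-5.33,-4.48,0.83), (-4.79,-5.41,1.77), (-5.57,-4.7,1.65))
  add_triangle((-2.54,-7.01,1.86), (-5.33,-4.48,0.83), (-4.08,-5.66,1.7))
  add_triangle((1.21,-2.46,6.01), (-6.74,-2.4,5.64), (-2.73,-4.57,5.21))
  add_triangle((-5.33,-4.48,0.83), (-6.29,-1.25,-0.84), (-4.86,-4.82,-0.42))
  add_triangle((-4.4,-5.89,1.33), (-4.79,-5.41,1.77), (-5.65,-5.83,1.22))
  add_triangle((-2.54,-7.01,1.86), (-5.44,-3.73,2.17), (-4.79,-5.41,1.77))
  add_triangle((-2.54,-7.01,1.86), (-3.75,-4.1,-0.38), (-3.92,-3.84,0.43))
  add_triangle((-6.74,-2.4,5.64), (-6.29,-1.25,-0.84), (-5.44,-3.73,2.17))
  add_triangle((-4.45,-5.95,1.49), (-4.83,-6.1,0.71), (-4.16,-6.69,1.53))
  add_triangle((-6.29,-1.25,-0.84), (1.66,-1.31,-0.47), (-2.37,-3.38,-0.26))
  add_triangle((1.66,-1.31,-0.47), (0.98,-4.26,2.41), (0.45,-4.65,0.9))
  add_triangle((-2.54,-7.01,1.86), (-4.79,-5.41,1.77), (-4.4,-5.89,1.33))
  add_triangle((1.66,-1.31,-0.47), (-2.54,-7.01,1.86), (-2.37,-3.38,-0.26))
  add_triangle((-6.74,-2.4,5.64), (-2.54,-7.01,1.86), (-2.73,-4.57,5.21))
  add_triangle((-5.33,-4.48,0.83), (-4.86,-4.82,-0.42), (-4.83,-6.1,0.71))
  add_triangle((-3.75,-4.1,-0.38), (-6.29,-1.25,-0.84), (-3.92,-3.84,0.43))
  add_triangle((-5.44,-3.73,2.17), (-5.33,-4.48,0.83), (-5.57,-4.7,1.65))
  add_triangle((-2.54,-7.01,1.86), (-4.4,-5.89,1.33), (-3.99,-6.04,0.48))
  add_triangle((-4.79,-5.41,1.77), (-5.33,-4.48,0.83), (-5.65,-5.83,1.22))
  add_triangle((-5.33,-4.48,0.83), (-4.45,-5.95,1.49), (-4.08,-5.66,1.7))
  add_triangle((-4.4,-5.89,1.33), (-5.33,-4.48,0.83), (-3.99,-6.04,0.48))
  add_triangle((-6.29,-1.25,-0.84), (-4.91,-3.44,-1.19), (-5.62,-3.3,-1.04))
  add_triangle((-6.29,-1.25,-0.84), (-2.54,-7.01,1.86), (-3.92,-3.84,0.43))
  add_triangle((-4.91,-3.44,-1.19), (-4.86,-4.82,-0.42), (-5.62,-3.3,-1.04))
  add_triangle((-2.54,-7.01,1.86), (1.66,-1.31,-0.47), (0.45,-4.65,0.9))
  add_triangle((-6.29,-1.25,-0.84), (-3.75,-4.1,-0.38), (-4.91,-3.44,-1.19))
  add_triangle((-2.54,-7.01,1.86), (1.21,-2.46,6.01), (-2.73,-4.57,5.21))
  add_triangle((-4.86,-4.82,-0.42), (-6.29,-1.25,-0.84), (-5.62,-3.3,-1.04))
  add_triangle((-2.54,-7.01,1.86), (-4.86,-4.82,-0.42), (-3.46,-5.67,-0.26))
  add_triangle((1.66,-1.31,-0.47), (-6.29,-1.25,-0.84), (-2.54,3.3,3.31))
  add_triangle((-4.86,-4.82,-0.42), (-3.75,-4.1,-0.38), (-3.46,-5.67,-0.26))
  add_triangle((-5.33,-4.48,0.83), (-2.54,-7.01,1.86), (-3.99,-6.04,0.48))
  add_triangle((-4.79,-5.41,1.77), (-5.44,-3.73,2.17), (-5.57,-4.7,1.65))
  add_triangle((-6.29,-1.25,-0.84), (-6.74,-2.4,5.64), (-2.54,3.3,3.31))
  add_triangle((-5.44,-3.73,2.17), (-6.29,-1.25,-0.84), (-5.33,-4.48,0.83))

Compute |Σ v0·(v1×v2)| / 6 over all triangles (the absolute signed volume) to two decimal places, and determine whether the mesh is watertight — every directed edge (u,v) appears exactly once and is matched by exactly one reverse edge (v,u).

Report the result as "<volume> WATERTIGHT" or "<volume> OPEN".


178.17 OPEN

Per-triangle v0·(v1×v2)/6:
  t1: +6.3214
  t2: +3.3559
  t3: +0.4769
  t4: +15.8036
  t5: +1.8949
  t6: +1.0925
  t7: +5.0088
  t8: +0.3010
  t9: -2.2576
  t10: +1.5273
  t11: +12.6535
  t12: +4.1760
  t13: +0.7416
  t14: +0.9455
  t15: -1.7087
  t16: +18.8820
  t17: +5.4082
  t18: +0.7679
  t19: +2.3042
  t20: -2.7785
  t21: +14.9411
  t22: +0.7224
  t23: +2.2065
  t24: +2.2023
  t25: +1.6553
  t26: +3.9791
  t27: +21.1380
  t28: +2.1054
  t29: -2.9657
  t30: +0.6072
  t31: +2.4818
  t32: +0.5653
  t33: +0.5104
  t34: +1.8139
  t35: +0.4750
  t36: -0.5546
  t37: +0.7683
  t38: +1.2068
  t39: -2.1911
  t40: +16.5369
  t41: +1.6938
  t42: +3.6286
  t43: -3.5146
  t44: +0.1134
  t45: -4.1068
  t46: +0.9897
  t47: +30.1436
  t48: +6.1056
Σ = +178.1742 → |volume| = 178.17

Directed edges: 144 total; 6 unmatched, e.g. (-2.54,3.3,3.31)→(1.21,-2.46,6.01) → open.


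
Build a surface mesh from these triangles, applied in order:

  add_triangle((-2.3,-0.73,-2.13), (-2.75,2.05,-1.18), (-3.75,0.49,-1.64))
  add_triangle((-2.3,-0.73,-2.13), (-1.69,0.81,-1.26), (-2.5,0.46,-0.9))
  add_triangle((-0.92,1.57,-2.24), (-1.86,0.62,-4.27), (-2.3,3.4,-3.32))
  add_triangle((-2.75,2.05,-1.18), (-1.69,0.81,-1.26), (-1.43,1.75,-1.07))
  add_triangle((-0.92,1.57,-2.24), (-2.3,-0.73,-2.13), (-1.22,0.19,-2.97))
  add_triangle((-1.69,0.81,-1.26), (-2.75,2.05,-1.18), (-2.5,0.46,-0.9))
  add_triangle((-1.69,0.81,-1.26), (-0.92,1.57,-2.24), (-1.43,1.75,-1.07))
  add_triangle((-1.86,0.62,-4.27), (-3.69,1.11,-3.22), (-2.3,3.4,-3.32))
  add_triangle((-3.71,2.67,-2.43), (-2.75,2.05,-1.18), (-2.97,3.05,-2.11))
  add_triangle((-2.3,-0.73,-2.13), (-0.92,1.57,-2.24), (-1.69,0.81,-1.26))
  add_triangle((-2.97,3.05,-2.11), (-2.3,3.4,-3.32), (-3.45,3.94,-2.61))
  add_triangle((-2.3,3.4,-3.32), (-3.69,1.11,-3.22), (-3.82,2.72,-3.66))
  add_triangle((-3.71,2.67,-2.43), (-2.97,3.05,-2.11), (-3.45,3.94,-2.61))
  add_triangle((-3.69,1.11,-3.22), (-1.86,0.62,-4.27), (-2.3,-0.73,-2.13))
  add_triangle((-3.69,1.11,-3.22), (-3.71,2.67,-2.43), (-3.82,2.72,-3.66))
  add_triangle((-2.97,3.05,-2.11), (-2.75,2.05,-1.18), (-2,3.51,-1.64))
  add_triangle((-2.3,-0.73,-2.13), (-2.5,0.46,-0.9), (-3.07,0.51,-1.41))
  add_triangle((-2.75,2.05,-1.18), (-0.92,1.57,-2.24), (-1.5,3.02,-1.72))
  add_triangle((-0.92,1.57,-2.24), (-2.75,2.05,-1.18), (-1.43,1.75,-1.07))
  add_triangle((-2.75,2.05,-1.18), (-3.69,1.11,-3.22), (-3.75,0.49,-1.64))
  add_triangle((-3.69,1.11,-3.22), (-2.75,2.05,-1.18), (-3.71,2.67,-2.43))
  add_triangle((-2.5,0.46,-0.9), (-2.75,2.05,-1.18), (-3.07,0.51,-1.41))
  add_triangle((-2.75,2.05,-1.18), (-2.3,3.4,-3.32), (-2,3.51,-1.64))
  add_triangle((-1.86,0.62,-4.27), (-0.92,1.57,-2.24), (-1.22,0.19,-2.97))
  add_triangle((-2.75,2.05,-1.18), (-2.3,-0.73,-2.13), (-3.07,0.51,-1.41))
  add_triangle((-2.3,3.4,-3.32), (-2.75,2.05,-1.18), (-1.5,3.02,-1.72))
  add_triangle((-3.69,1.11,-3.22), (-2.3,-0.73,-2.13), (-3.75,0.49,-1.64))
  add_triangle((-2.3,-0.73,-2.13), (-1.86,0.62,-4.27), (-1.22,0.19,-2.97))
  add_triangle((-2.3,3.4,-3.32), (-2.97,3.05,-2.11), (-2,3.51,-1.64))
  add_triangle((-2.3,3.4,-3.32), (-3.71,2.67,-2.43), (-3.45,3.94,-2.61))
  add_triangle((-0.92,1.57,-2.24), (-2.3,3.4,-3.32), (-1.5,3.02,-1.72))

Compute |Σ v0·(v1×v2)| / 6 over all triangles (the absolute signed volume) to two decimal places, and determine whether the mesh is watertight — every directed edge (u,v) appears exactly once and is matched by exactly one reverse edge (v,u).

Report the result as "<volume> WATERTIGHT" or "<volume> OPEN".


11.99 OPEN

Per-triangle v0·(v1×v2)/6:
  t1: -1.1732
  t2: -0.5838
  t3: +0.8721
  t4: -0.2618
  t5: -1.0063
  t6: -0.3797
  t7: -0.4648
  t8: +4.3596
  t9: +0.3577
  t10: -0.9341
  t11: -0.2497
  t12: +0.7246
  t13: +0.0493
  t14: +2.3192
  t15: +1.0922
  t16: +0.4737
  t17: +0.1167
  t18: -1.1722
  t19: +0.3935
  t20: +1.7062
  t21: +0.5585
  t22: +0.2004
  t23: -1.5551
  t24: +0.0749
  t25: +0.8280
  t26: +1.2022
  t27: +1.4757
  t28: +0.2901
  t29: +1.1026
  t30: +1.2560
  t31: +0.3164
Σ = +11.9887 → |volume| = 11.99

Directed edges: 93 total; 3 unmatched, e.g. (-3.82,2.72,-3.66)→(-2.3,3.4,-3.32) → open.


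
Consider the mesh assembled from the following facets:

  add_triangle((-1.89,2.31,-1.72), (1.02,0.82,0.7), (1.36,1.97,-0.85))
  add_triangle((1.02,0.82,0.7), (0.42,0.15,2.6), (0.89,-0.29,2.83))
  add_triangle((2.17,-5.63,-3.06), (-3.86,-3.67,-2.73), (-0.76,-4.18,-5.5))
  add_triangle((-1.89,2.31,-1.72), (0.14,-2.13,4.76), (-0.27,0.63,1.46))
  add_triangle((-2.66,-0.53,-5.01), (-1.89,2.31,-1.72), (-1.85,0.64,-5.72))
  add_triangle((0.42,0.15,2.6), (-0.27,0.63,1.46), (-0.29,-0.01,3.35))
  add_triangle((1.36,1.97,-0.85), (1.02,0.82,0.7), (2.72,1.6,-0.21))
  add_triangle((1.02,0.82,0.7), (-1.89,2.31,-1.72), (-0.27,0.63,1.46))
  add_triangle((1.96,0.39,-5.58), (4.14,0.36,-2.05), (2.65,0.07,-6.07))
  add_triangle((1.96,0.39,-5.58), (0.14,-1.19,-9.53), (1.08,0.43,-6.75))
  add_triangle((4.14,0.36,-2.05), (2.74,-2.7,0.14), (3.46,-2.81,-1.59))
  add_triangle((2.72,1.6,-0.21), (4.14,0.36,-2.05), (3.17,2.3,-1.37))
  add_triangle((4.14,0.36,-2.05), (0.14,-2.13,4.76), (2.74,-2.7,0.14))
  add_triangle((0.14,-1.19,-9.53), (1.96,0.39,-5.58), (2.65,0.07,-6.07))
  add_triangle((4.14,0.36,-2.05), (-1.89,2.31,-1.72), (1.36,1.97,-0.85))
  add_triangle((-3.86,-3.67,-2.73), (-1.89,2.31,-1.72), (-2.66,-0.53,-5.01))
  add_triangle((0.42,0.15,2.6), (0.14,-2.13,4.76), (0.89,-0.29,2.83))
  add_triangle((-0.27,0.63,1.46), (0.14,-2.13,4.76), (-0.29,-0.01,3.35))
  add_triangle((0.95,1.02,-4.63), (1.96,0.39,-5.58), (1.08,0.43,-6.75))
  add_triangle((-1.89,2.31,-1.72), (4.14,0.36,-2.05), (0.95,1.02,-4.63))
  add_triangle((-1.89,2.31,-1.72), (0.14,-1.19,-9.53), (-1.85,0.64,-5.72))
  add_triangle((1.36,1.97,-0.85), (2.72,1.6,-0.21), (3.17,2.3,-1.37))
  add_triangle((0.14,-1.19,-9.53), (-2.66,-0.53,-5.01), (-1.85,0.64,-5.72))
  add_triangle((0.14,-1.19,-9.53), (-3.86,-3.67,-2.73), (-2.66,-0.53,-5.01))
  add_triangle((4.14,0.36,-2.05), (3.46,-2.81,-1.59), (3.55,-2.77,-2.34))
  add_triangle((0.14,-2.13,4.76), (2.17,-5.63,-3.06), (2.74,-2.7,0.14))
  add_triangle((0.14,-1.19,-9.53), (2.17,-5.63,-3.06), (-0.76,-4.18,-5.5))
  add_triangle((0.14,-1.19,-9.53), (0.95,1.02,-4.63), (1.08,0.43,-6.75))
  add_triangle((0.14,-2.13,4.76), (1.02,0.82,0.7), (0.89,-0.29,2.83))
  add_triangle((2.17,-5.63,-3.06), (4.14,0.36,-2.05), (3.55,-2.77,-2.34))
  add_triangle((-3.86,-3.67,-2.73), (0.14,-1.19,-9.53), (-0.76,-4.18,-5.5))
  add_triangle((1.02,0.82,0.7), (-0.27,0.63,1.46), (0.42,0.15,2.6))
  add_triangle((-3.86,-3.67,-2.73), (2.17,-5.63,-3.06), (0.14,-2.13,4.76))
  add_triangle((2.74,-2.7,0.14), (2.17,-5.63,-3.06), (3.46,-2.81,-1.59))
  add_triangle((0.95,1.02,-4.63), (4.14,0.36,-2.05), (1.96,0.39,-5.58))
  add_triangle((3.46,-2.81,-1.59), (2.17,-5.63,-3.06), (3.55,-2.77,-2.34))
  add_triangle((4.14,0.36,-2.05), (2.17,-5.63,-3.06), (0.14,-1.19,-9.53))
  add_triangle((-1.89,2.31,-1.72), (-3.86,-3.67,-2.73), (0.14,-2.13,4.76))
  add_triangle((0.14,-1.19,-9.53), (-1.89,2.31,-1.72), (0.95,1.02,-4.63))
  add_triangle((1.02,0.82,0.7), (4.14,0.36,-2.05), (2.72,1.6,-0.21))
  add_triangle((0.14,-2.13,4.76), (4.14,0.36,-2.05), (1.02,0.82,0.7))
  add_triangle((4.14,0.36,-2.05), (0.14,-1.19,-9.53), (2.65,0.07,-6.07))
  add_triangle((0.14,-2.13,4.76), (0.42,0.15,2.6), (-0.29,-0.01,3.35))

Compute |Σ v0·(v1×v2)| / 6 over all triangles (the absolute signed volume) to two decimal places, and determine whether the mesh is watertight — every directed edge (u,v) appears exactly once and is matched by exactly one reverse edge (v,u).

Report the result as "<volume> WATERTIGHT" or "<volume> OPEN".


Per-triangle v0·(v1×v2)/6:
  t1: +1.0979
  t2: +0.3244
  t3: +14.3408
  t4: +1.4903
  t5: +3.4854
  t6: +0.2411
  t7: +0.4874
  t8: +1.1320
  t9: +1.2311
  t10: +2.1038
  t11: +2.9629
  t12: +1.4001
  t13: +7.5786
  t14: +1.9506
  t15: +3.0919
  t16: +7.7736
  t17: +0.5746
  t18: -0.0259
  t19: +0.8624
  t20: +5.3839
  t21: +3.6361
  t22: +0.4498
  t23: +5.5863
  t24: +15.0467
  t25: +1.5115
  t26: +10.4631
  t27: +18.7990
  t28: +0.7066
  t29: +0.0488
  t30: +1.8805
  t31: +17.1934
  t32: +0.3854
  t33: +29.7582
  t34: +3.6853
  t35: +2.3512
  t36: +1.7150
  t37: +36.3367
  t38: +11.7570
  t39: +8.3986
  t40: +0.5601
  t41: +4.2181
  t42: +2.8993
  t43: +0.8107
Σ = +235.6841 → |volume| = 235.68

Directed edges: 129 total; 3 unmatched, e.g. (4.14,0.36,-2.05)→(3.17,2.3,-1.37) → open.

235.68 OPEN


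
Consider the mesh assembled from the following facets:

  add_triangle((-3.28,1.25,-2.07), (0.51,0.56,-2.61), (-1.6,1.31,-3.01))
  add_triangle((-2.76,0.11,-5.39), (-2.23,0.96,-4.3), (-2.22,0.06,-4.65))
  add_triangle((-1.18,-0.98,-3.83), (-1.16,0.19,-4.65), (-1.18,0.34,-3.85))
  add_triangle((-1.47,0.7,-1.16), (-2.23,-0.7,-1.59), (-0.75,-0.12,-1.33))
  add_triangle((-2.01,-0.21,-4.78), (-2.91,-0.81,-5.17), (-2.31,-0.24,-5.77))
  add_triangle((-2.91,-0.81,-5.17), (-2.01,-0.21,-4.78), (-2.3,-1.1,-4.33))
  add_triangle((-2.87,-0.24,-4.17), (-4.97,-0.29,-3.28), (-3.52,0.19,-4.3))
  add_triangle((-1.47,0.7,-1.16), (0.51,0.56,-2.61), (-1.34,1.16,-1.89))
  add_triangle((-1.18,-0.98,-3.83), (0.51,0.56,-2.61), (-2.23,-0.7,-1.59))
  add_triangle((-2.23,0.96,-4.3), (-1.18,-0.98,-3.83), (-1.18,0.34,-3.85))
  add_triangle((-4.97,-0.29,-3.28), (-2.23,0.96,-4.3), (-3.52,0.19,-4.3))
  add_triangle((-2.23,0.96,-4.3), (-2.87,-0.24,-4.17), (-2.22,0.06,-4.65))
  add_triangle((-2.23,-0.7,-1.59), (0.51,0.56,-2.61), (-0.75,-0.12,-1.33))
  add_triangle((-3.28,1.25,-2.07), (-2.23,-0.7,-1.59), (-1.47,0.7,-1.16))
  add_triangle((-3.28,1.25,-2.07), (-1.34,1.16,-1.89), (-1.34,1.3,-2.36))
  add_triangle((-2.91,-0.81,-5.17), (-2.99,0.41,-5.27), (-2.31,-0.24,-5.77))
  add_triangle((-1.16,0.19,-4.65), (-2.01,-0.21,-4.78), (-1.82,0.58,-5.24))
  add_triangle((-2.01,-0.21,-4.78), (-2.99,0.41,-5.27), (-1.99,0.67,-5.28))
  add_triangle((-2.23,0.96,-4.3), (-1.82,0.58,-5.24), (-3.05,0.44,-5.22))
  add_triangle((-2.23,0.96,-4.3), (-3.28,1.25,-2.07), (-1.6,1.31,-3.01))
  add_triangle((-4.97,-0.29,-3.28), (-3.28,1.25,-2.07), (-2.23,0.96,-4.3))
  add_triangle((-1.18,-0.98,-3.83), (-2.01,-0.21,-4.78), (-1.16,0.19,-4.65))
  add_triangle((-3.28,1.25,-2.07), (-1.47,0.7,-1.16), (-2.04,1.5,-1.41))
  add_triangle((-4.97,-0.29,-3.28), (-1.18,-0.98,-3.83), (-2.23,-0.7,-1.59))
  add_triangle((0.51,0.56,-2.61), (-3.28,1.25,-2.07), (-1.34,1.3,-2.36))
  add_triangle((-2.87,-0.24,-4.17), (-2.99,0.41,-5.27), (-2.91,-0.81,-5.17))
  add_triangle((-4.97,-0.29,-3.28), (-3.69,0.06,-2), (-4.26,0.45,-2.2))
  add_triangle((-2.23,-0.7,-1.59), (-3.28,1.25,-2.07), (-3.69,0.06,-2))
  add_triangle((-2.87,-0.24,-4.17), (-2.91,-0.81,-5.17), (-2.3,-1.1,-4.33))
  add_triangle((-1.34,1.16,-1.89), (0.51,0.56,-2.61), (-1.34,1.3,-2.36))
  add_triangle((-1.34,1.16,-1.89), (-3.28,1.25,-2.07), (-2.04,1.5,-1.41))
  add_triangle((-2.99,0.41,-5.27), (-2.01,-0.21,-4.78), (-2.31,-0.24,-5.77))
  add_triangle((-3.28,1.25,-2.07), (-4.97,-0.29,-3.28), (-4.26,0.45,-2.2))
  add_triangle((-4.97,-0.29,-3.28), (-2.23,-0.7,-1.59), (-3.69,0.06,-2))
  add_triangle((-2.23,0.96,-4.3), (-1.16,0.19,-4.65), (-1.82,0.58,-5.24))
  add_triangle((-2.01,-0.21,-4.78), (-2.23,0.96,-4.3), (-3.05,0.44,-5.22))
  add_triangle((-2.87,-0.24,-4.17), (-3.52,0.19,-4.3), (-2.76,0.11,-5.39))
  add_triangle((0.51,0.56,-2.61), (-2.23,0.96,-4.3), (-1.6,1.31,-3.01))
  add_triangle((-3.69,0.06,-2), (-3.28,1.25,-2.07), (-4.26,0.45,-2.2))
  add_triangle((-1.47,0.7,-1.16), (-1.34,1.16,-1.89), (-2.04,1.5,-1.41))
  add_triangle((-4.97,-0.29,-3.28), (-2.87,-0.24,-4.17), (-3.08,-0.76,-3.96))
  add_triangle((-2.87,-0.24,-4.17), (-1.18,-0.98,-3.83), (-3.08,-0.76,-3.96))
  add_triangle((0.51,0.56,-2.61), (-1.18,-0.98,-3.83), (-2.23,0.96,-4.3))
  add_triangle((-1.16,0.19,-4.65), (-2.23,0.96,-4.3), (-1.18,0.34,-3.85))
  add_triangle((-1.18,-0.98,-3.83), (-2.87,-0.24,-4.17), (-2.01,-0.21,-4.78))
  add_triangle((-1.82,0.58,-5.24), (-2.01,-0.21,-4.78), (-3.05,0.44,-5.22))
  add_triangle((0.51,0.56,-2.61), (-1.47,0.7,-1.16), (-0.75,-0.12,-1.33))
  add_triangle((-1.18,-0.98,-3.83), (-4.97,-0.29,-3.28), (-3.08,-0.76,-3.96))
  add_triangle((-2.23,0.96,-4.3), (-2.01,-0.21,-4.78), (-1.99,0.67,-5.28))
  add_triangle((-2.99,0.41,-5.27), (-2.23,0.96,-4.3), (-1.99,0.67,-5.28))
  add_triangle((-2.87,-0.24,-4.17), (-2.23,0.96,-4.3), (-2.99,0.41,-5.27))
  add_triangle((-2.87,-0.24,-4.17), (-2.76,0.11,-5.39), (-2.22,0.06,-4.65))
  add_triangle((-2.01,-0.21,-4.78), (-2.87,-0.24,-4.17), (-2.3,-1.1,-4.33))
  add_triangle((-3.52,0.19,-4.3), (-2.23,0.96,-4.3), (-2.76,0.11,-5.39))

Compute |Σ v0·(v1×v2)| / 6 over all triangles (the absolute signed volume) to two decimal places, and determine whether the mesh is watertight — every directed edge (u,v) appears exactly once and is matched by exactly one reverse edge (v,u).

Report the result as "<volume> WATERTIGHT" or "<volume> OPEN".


15.68 WATERTIGHT

Per-triangle v0·(v1×v2)/6:
  t1: -0.2974
  t2: +0.1253
  t3: -0.2252
  t4: -0.3385
  t5: -0.0461
  t6: +0.3109
  t7: +0.8642
  t8: -0.2214
  t9: -1.1179
  t10: -0.7738
  t11: +0.8588
  t12: -0.6566
  t13: -0.0094
  t14: -0.2108
  t15: +0.0869
  t16: +1.0120
  t17: +0.3929
  t18: +0.6738
  t19: +0.6115
  t20: +0.9869
  t21: +3.4623
  t22: +0.6496
  t23: -0.0824
  t24: +1.3511
  t25: +0.6406
  t26: +0.5483
  t27: +0.1124
  t28: -0.4130
  t29: +0.1411
  t30: +0.0010
  t31: +0.3690
  t32: -0.0678
  t33: +0.6752
  t34: +0.1785
  t35: -0.0165
  t36: -0.5576
  t37: +0.4524
  t38: +0.8514
  t39: -0.1486
  t40: -0.1334
  t41: +0.9782
  t42: +0.7256
  t43: +2.4377
  t44: +0.0304
  t45: +0.7415
  t46: +0.7563
  t47: -0.4974
  t48: -0.0120
  t49: -0.5139
  t50: +0.5047
  t51: +0.1730
  t52: +0.0701
  t53: -0.7875
  t54: +1.0303
Σ = +15.6770 → |volume| = 15.68

Directed edges: 162 total, each appears once with its reverse present → watertight.


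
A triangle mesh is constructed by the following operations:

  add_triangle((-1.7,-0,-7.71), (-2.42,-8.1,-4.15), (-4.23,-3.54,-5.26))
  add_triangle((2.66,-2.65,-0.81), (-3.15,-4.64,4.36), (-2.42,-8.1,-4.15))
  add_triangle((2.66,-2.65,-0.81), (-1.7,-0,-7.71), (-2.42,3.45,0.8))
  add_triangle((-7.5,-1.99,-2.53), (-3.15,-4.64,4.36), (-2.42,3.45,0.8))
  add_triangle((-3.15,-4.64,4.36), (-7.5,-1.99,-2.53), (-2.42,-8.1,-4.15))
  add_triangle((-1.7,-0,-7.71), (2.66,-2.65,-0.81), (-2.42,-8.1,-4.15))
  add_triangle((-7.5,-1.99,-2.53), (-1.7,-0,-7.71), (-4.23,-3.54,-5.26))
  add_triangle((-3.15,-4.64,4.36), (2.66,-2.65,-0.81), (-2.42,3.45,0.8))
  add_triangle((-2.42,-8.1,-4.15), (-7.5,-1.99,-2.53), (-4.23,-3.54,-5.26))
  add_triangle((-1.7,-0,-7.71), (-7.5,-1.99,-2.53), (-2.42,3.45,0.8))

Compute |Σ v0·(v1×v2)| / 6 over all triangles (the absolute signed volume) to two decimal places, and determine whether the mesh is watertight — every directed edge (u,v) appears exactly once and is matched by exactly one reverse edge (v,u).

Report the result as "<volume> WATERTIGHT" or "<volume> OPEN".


286.64 WATERTIGHT

Per-triangle v0·(v1×v2)/6:
  t1: +25.1104
  t2: +32.6988
  t3: +3.7428
  t4: +35.4235
  t5: +66.4038
  t6: +34.6703
  t7: +23.7282
  t8: +1.7842
  t9: +25.6589
  t10: +37.4157
Σ = +286.6365 → |volume| = 286.64

Directed edges: 30 total, each appears once with its reverse present → watertight.


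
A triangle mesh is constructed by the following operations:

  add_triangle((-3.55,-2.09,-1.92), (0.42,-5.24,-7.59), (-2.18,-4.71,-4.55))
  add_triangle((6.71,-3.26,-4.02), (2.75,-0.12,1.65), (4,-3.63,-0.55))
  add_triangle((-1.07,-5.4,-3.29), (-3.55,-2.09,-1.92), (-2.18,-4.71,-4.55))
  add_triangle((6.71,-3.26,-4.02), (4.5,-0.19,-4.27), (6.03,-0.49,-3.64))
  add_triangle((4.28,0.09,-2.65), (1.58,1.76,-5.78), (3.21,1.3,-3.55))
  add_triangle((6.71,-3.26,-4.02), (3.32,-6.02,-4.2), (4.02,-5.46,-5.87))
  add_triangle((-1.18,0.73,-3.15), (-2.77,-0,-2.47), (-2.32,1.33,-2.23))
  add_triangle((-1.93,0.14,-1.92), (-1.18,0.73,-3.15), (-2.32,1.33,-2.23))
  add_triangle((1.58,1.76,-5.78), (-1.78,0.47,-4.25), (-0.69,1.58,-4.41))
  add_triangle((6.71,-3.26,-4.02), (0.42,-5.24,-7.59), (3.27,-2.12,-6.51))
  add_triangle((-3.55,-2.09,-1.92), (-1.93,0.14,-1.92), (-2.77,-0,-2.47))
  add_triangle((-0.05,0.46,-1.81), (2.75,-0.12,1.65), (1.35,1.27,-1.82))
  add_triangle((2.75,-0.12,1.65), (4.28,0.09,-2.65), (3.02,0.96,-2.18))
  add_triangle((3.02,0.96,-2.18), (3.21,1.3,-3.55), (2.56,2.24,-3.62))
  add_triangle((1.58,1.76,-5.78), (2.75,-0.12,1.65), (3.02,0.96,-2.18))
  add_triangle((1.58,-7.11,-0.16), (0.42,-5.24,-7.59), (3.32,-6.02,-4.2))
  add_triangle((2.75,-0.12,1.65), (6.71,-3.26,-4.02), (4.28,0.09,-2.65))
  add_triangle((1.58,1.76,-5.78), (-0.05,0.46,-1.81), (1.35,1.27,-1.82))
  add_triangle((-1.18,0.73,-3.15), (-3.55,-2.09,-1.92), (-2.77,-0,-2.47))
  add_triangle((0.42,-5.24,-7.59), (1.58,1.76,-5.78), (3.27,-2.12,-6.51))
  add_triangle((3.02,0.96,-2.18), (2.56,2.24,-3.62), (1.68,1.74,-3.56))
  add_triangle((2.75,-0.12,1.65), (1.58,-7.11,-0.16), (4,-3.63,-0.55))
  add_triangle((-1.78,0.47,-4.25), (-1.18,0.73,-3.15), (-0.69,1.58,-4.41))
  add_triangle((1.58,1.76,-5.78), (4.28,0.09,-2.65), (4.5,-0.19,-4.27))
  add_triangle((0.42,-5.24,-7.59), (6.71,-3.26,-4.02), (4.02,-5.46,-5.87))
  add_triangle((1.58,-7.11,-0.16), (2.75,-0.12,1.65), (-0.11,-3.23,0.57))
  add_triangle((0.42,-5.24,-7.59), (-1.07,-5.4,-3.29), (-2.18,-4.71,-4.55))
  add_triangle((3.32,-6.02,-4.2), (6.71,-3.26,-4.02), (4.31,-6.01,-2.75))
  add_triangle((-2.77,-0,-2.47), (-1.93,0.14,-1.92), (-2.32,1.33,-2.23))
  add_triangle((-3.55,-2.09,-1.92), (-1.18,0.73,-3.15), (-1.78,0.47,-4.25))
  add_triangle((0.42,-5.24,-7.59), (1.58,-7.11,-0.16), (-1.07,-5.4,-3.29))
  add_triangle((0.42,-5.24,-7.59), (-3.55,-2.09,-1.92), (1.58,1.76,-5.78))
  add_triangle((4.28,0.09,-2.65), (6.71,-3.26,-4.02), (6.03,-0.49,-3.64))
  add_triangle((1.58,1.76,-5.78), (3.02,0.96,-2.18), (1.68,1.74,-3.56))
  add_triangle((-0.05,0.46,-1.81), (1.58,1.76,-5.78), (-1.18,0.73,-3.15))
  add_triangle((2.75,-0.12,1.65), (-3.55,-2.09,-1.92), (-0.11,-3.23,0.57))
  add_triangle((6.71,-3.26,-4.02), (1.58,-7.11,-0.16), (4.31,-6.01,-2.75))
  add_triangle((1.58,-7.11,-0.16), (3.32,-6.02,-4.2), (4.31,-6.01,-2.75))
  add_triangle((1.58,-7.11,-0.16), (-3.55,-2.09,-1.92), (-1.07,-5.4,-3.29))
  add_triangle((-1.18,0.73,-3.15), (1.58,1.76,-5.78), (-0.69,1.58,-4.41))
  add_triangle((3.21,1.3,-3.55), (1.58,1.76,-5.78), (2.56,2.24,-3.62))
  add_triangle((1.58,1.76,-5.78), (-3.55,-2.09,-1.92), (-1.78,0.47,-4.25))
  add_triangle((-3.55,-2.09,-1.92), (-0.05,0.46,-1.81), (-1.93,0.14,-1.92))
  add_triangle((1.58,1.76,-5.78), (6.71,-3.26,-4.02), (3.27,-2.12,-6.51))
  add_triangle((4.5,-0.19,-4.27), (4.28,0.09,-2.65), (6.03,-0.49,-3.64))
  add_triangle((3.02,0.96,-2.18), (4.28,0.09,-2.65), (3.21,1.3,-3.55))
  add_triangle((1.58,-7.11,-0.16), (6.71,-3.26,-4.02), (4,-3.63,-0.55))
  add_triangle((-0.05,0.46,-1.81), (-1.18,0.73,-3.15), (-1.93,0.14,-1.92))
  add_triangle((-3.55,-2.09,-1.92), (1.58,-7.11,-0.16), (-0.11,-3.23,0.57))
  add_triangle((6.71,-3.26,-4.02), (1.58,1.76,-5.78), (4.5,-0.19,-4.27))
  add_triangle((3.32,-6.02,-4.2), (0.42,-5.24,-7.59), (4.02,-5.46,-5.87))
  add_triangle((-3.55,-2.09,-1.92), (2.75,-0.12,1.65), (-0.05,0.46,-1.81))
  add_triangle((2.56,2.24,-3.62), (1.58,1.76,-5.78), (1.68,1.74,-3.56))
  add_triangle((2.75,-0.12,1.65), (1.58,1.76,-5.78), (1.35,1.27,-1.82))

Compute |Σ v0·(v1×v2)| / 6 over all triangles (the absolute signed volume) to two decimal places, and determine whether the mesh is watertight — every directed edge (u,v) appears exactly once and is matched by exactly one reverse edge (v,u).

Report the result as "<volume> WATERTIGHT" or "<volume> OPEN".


264.10 WATERTIGHT

Per-triangle v0·(v1×v2)/6:
  t1: +4.9041
  t2: +8.7310
  t3: +4.0170
  t4: +4.2333
  t5: +2.2970
  t6: +8.3893
  t7: +1.2337
  t8: -0.7546
  t9: +2.1769
  t10: +21.2700
  t11: -0.1115
  t12: -0.5323
  t13: +2.1047
  t14: +0.6356
  t15: -0.0203
  t16: +21.1370
  t17: +8.1169
  t18: +0.3008
  t19: +1.6044
  t20: +17.3814
  t21: -0.6094
  t22: +7.7653
  t23: +0.2050
  t24: +2.8026
  t25: +9.2851
  t26: +3.6952
  t27: +7.1396
  t28: +8.8555
  t29: -0.1118
  t30: +0.5151
  t31: +17.3044
  t32: +25.3779
  t33: -0.1677
  t34: -1.3302
  t35: -0.0589
  t36: -0.3430
  t37: +4.6354
  t38: +8.1844
  t39: +10.0346
  t40: -0.8848
  t41: +2.1232
  t42: +4.3446
  t43: -1.0926
  t44: +15.7361
  t45: +0.6718
  t46: +0.7265
  t47: +11.6128
  t48: -0.0748
  t49: +4.8946
  t50: +6.3413
  t51: +9.0887
  t52: -1.7874
  t53: +0.2177
  t54: +1.8933
Σ = +264.1046 → |volume| = 264.10

Directed edges: 162 total, each appears once with its reverse present → watertight.


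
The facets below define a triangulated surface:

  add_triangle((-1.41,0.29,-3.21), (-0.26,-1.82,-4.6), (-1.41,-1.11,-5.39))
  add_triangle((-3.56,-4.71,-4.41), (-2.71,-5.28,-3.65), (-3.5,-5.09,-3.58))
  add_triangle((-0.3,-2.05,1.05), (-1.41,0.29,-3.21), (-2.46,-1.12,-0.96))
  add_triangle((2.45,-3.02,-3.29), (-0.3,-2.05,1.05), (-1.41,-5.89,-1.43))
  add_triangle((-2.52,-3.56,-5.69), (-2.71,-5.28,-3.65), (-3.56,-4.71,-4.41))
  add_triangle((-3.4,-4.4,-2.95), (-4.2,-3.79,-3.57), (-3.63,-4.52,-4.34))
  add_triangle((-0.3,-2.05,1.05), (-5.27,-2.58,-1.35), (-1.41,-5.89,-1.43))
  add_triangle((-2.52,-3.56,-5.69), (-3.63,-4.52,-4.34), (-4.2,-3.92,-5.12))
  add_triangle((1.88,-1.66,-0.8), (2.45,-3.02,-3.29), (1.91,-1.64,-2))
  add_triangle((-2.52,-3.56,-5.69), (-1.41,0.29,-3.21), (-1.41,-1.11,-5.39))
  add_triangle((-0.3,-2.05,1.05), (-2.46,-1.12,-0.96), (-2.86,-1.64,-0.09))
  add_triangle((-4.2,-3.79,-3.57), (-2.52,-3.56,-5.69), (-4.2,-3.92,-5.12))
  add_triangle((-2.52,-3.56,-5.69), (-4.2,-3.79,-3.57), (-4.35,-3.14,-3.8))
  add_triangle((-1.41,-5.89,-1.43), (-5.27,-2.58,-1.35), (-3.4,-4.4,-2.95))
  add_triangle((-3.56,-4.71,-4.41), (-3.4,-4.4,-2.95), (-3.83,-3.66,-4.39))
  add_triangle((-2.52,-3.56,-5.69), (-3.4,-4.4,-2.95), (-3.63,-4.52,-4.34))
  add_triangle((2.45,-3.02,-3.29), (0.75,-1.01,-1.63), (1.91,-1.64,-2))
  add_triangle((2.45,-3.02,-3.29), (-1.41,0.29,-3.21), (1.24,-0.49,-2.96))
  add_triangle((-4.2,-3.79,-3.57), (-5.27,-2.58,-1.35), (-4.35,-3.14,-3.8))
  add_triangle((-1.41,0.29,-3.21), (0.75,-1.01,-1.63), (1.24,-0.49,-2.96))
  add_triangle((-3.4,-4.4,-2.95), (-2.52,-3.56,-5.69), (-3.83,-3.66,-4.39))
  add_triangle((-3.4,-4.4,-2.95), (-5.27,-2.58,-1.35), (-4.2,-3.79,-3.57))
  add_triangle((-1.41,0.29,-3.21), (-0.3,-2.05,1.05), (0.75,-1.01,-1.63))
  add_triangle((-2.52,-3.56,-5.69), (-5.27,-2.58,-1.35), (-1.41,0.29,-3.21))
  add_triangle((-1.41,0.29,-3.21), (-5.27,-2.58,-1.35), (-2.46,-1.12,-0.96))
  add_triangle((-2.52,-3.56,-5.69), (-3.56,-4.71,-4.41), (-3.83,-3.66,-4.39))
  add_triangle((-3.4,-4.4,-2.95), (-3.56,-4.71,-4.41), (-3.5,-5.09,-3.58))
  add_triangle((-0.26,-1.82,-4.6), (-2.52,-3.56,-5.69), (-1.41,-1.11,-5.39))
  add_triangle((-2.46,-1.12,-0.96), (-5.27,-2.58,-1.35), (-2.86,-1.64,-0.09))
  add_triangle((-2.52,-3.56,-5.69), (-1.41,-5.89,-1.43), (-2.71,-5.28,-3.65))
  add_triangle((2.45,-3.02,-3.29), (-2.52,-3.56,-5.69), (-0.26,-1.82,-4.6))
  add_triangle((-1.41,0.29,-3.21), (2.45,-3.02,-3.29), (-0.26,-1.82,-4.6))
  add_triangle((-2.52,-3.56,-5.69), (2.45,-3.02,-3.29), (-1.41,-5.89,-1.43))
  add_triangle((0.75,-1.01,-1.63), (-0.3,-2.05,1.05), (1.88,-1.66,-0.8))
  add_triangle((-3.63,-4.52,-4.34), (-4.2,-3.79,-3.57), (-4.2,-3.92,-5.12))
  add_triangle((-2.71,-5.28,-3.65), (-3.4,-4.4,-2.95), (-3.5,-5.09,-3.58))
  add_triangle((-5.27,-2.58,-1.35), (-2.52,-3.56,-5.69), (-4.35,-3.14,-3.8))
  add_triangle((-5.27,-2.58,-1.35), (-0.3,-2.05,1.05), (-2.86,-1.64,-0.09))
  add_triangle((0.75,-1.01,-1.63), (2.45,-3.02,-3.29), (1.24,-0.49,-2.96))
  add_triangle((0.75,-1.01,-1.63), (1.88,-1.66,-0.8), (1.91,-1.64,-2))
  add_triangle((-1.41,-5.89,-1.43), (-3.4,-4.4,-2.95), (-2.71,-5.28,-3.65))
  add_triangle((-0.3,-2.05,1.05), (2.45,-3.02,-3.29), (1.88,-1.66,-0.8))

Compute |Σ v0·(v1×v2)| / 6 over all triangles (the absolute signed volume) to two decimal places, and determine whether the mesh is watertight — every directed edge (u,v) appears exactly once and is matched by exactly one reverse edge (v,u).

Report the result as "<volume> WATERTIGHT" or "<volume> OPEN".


79.95 WATERTIGHT

Per-triangle v0·(v1×v2)/6:
  t1: +0.3589
  t2: +0.8396
  t3: -1.6406
  t4: +5.2995
  t5: +2.5430
  t6: +1.1173
  t7: +6.9330
  t8: +2.1465
  t9: +0.3514
  t10: +2.1048
  t11: -0.6433
  t12: -1.0724
  t13: +2.0428
  t14: +6.9271
  t15: +1.0329
  t16: +0.5543
  t17: +0.1620
  t18: +2.9297
  t19: +1.8765
  t20: -0.9787
  t21: -2.7546
  t22: +2.8264
  t23: -2.0047
  t24: +10.1642
  t25: -0.0730
  t26: +2.0969
  t27: +0.3880
  t28: +2.8325
  t29: -0.0219
  t30: +2.9731
  t31: +5.5409
  t32: +1.5342
  t33: +19.2169
  t34: -1.0513
  t35: +1.2360
  t36: +0.1332
  t37: -1.0108
  t38: +0.8368
  t39: -0.3093
  t40: -0.1485
  t41: +2.7841
  t42: +1.8777
Σ = +79.9515 → |volume| = 79.95

Directed edges: 126 total, each appears once with its reverse present → watertight.
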